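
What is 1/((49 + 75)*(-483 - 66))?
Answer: -1/68076 ≈ -1.4689e-5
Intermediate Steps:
1/((49 + 75)*(-483 - 66)) = 1/(124*(-549)) = 1/(-68076) = -1/68076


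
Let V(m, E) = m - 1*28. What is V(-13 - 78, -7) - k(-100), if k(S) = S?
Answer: -19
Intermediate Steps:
V(m, E) = -28 + m (V(m, E) = m - 28 = -28 + m)
V(-13 - 78, -7) - k(-100) = (-28 + (-13 - 78)) - 1*(-100) = (-28 - 91) + 100 = -119 + 100 = -19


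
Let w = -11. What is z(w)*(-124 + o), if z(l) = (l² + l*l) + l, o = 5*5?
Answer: -22869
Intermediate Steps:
o = 25
z(l) = l + 2*l² (z(l) = (l² + l²) + l = 2*l² + l = l + 2*l²)
z(w)*(-124 + o) = (-11*(1 + 2*(-11)))*(-124 + 25) = -11*(1 - 22)*(-99) = -11*(-21)*(-99) = 231*(-99) = -22869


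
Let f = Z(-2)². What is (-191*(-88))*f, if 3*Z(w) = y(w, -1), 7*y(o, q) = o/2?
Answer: 16808/441 ≈ 38.113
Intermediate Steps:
y(o, q) = o/14 (y(o, q) = (o/2)/7 = o/14)
Z(w) = w/42 (Z(w) = (w/14)/3 = w/42)
f = 1/441 (f = ((1/42)*(-2))² = (-1/21)² = 1/441 ≈ 0.0022676)
(-191*(-88))*f = -191*(-88)*(1/441) = 16808*(1/441) = 16808/441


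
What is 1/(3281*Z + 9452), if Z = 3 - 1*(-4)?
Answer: 1/32419 ≈ 3.0846e-5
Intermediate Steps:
Z = 7 (Z = 3 + 4 = 7)
1/(3281*Z + 9452) = 1/(3281*7 + 9452) = 1/(22967 + 9452) = 1/32419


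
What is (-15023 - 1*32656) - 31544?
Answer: -79223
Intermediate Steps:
(-15023 - 1*32656) - 31544 = (-15023 - 32656) - 31544 = -47679 - 31544 = -79223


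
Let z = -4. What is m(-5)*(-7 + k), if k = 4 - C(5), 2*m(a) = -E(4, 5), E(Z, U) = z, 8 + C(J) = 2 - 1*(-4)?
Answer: -2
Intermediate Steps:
C(J) = -2 (C(J) = -8 + (2 - 1*(-4)) = -8 + (2 + 4) = -8 + 6 = -2)
E(Z, U) = -4
m(a) = 2 (m(a) = (-1*(-4))/2 = (1/2)*4 = 2)
k = 6 (k = 4 - 1*(-2) = 4 + 2 = 6)
m(-5)*(-7 + k) = 2*(-7 + 6) = 2*(-1) = -2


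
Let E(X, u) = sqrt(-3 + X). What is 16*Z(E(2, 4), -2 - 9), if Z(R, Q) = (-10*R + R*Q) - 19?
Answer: -304 - 336*I ≈ -304.0 - 336.0*I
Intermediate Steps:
Z(R, Q) = -19 - 10*R + Q*R (Z(R, Q) = (-10*R + Q*R) - 19 = -19 - 10*R + Q*R)
16*Z(E(2, 4), -2 - 9) = 16*(-19 - 10*sqrt(-3 + 2) + (-2 - 9)*sqrt(-3 + 2)) = 16*(-19 - 10*I - 11*I) = 16*(-19 - 21*I) = -304 - 336*I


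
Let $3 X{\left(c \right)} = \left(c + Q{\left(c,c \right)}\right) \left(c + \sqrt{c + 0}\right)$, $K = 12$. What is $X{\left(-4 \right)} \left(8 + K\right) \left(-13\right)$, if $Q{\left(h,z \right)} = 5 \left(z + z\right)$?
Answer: $- \frac{45760}{3} + \frac{22880 i}{3} \approx -15253.0 + 7626.7 i$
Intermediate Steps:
$Q{\left(h,z \right)} = 10 z$ ($Q{\left(h,z \right)} = 5 \cdot 2 z = 10 z$)
$X{\left(c \right)} = \frac{11 c \left(c + \sqrt{c}\right)}{3}$ ($X{\left(c \right)} = \frac{\left(c + 10 c\right) \left(c + \sqrt{c + 0}\right)}{3} = \frac{11 c \left(c + \sqrt{c}\right)}{3}$)
$X{\left(-4 \right)} \left(8 + K\right) \left(-13\right) = \left(\frac{11 \left(-4\right)^{2}}{3} + \frac{11 \left(-4\right)^{\frac{3}{2}}}{3}\right) \left(8 + 12\right) \left(-13\right) = \left(\frac{11}{3} \cdot 16 + \frac{11 \left(- 8 i\right)}{3}\right) 20 \left(-13\right) = \left(\frac{176}{3} - \frac{88 i}{3}\right) \left(-260\right) = - \frac{45760}{3} + \frac{22880 i}{3}$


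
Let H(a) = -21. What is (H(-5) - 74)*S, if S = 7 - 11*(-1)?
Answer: -1710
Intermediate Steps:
S = 18 (S = 7 + 11 = 18)
(H(-5) - 74)*S = (-21 - 74)*18 = -95*18 = -1710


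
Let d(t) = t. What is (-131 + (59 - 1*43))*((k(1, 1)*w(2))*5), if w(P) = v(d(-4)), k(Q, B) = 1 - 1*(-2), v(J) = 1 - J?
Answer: -8625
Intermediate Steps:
k(Q, B) = 3 (k(Q, B) = 1 + 2 = 3)
w(P) = 5 (w(P) = 1 - 1*(-4) = 1 + 4 = 5)
(-131 + (59 - 1*43))*((k(1, 1)*w(2))*5) = (-131 + (59 - 1*43))*((3*5)*5) = (-131 + (59 - 43))*(15*5) = (-131 + 16)*75 = -115*75 = -8625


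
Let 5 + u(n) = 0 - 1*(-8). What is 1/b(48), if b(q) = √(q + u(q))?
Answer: √51/51 ≈ 0.14003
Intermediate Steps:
u(n) = 3 (u(n) = -5 + (0 - 1*(-8)) = -5 + (0 + 8) = -5 + 8 = 3)
b(q) = √(3 + q) (b(q) = √(q + 3) = √(3 + q))
1/b(48) = 1/(√(3 + 48)) = 1/(√51) = √51/51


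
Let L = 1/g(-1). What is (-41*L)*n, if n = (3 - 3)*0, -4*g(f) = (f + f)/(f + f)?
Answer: 0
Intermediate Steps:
g(f) = -1/4 (g(f) = -(f + f)/(4*(f + f)) = -2*f/(4*(2*f)) = -2*f*1/(2*f)/4 = -1/4*1 = -1/4)
L = -4 (L = 1/(-1/4) = -4)
n = 0 (n = 0*0 = 0)
(-41*L)*n = -41*(-4)*0 = 164*0 = 0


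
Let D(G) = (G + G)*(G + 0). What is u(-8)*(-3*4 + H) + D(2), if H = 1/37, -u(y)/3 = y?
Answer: -10336/37 ≈ -279.35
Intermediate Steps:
u(y) = -3*y
H = 1/37 ≈ 0.027027
D(G) = 2*G**2 (D(G) = (2*G)*G = 2*G**2)
u(-8)*(-3*4 + H) + D(2) = (-3*(-8))*(-3*4 + 1/37) + 2*2**2 = 24*(-12 + 1/37) + 2*4 = 24*(-443/37) + 8 = -10632/37 + 8 = -10336/37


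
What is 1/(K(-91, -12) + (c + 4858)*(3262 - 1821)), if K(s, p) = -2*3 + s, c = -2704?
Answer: 1/3103817 ≈ 3.2218e-7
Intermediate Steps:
K(s, p) = -6 + s
1/(K(-91, -12) + (c + 4858)*(3262 - 1821)) = 1/((-6 - 91) + (-2704 + 4858)*(3262 - 1821)) = 1/(-97 + 2154*1441) = 1/(-97 + 3103914) = 1/3103817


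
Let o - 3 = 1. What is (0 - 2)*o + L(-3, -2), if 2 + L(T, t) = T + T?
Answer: -16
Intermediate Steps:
L(T, t) = -2 + 2*T (L(T, t) = -2 + (T + T) = -2 + 2*T)
o = 4 (o = 3 + 1 = 4)
(0 - 2)*o + L(-3, -2) = (0 - 2)*4 + (-2 + 2*(-3)) = -2*4 + (-2 - 6) = -8 - 8 = -16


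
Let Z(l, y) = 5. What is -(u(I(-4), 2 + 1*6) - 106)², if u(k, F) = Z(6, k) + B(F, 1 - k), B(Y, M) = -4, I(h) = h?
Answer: -11025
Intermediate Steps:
u(k, F) = 1 (u(k, F) = 5 - 4 = 1)
-(u(I(-4), 2 + 1*6) - 106)² = -(1 - 106)² = -1*(-105)² = -1*11025 = -11025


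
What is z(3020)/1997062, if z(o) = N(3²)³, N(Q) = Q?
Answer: 729/1997062 ≈ 0.00036504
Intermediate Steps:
z(o) = 729 (z(o) = (3²)³ = 9³ = 729)
z(3020)/1997062 = 729/1997062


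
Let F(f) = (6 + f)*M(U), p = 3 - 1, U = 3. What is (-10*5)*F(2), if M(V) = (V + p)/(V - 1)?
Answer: -1000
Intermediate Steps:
p = 2
M(V) = (2 + V)/(-1 + V) (M(V) = (V + 2)/(V - 1) = (2 + V)/(-1 + V))
F(f) = 15 + 5*f/2 (F(f) = (6 + f)*((2 + 3)/(-1 + 3)) = (6 + f)*(5/2) = 15 + 5*f/2)
(-10*5)*F(2) = (-10*5)*(15 + (5/2)*2) = -50*(15 + 5) = -50*20 = -1000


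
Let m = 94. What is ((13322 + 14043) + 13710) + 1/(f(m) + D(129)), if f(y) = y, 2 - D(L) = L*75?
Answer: 393457424/9579 ≈ 41075.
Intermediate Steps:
D(L) = 2 - 75*L (D(L) = 2 - L*75 = 2 - 75*L)
((13322 + 14043) + 13710) + 1/(f(m) + D(129)) = ((13322 + 14043) + 13710) + 1/(94 + (2 - 75*129)) = (27365 + 13710) + 1/(94 + (2 - 9675)) = 41075 + 1/(94 - 9673) = 41075 + 1/(-9579) = 41075 - 1/9579 = 393457424/9579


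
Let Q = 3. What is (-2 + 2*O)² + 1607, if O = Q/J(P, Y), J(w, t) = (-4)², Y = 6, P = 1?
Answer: 103017/64 ≈ 1609.6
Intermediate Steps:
J(w, t) = 16
O = 3/16 ≈ 0.18750
(-2 + 2*O)² + 1607 = (-2 + 2*(3/16))² + 1607 = (-2 + 3/8)² + 1607 = (-13/8)² + 1607 = 169/64 + 1607 = 103017/64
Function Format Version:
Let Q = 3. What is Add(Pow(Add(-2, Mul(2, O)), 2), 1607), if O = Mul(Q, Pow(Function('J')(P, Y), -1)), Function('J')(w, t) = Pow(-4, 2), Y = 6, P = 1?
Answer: Rational(103017, 64) ≈ 1609.6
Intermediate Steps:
Function('J')(w, t) = 16
O = Rational(3, 16) (O = Mul(3, Pow(16, -1)) = Mul(3, Rational(1, 16)) = Rational(3, 16) ≈ 0.18750)
Add(Pow(Add(-2, Mul(2, O)), 2), 1607) = Add(Pow(Add(-2, Mul(2, Rational(3, 16))), 2), 1607) = Add(Pow(Add(-2, Rational(3, 8)), 2), 1607) = Add(Pow(Rational(-13, 8), 2), 1607) = Add(Rational(169, 64), 1607) = Rational(103017, 64)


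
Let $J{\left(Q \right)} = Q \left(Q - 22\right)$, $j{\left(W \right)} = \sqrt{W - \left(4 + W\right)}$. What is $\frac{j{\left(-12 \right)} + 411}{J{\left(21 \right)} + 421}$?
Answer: $\frac{411}{400} + \frac{i}{200} \approx 1.0275 + 0.005 i$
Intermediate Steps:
$j{\left(W \right)} = 2 i$ ($j{\left(W \right)} = \sqrt{-4} = 2 i$)
$J{\left(Q \right)} = Q \left(-22 + Q\right)$
$\frac{j{\left(-12 \right)} + 411}{J{\left(21 \right)} + 421} = \frac{2 i + 411}{21 \left(-22 + 21\right) + 421} = \frac{411 + 2 i}{21 \left(-1\right) + 421} = \frac{411 + 2 i}{-21 + 421} = \frac{411 + 2 i}{400} = \left(411 + 2 i\right) \frac{1}{400} = \frac{411}{400} + \frac{i}{200}$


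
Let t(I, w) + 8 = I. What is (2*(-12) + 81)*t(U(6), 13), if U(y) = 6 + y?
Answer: 228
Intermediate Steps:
t(I, w) = -8 + I
(2*(-12) + 81)*t(U(6), 13) = (2*(-12) + 81)*(-8 + (6 + 6)) = (-24 + 81)*(-8 + 12) = 57*4 = 228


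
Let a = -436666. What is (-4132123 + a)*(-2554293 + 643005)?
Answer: 8732271590232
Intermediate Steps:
(-4132123 + a)*(-2554293 + 643005) = (-4132123 - 436666)*(-2554293 + 643005) = -4568789*(-1911288) = 8732271590232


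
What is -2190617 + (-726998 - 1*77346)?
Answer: -2994961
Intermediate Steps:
-2190617 + (-726998 - 1*77346) = -2190617 + (-726998 - 77346) = -2190617 - 804344 = -2994961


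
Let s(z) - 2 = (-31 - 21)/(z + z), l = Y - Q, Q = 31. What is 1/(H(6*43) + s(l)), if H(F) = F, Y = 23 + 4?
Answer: 2/533 ≈ 0.0037523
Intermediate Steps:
Y = 27
l = -4 (l = 27 - 1*31 = 27 - 31 = -4)
s(z) = 2 - 26/z (s(z) = 2 + (-31 - 21)/(z + z) = 2 - 52*1/(2*z) = 2 - 26/z)
1/(H(6*43) + s(l)) = 1/(6*43 + (2 - 26/(-4))) = 1/(258 + (2 - 26*(-¼))) = 1/(258 + (2 + 13/2)) = 1/(258 + 17/2) = 1/(533/2) = 2/533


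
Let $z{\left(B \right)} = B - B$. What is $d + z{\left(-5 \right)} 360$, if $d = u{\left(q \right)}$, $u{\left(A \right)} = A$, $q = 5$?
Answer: $5$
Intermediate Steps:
$d = 5$
$z{\left(B \right)} = 0$
$d + z{\left(-5 \right)} 360 = 5 + 0 \cdot 360 = 5 + 0 = 5$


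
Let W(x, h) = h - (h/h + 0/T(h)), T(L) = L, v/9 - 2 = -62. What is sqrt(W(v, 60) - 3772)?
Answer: I*sqrt(3713) ≈ 60.934*I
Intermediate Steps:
v = -540 (v = 18 + 9*(-62) = 18 - 558 = -540)
W(x, h) = -1 + h (W(x, h) = h - (h/h + 0/h) = h - (1 + 0) = h - 1*1 = h - 1 = -1 + h)
sqrt(W(v, 60) - 3772) = sqrt((-1 + 60) - 3772) = sqrt(59 - 3772) = sqrt(-3713) = I*sqrt(3713)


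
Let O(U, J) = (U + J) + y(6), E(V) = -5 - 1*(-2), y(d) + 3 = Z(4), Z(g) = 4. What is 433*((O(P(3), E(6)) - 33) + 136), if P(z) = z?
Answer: 45032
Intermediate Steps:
y(d) = 1 (y(d) = -3 + 4 = 1)
E(V) = -3 (E(V) = -5 + 2 = -3)
O(U, J) = 1 + J + U (O(U, J) = (U + J) + 1 = (J + U) + 1 = 1 + J + U)
433*((O(P(3), E(6)) - 33) + 136) = 433*(((1 - 3 + 3) - 33) + 136) = 433*((1 - 33) + 136) = 433*(-32 + 136) = 433*104 = 45032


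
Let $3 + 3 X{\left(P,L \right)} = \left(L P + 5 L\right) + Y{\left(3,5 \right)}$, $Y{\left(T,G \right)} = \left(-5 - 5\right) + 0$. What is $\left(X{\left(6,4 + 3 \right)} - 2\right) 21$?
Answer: $406$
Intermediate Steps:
$Y{\left(T,G \right)} = -10$ ($Y{\left(T,G \right)} = -10 + 0 = -10$)
$X{\left(P,L \right)} = - \frac{13}{3} + \frac{5 L}{3} + \frac{L P}{3}$ ($X{\left(P,L \right)} = -1 + \frac{\left(L P + 5 L\right) - 10}{3} = -1 + \frac{\left(5 L + L P\right) - 10}{3} = -1 + \frac{-10 + 5 L + L P}{3} = -1 + \left(- \frac{10}{3} + \frac{5 L}{3} + \frac{L P}{3}\right) = - \frac{13}{3} + \frac{5 L}{3} + \frac{L P}{3}$)
$\left(X{\left(6,4 + 3 \right)} - 2\right) 21 = \left(\left(- \frac{13}{3} + \frac{5 \left(4 + 3\right)}{3} + \frac{1}{3} \left(4 + 3\right) 6\right) - 2\right) 21 = \left(\left(- \frac{13}{3} + \frac{5}{3} \cdot 7 + \frac{1}{3} \cdot 7 \cdot 6\right) - 2\right) 21 = \left(\left(- \frac{13}{3} + \frac{35}{3} + 14\right) - 2\right) 21 = \left(\frac{64}{3} - 2\right) 21 = \frac{58}{3} \cdot 21 = 406$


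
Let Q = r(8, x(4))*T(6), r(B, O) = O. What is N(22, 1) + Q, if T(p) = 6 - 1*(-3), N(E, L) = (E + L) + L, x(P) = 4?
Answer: 60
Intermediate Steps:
N(E, L) = E + 2*L
T(p) = 9 (T(p) = 6 + 3 = 9)
Q = 36 (Q = 4*9 = 36)
N(22, 1) + Q = (22 + 2*1) + 36 = (22 + 2) + 36 = 24 + 36 = 60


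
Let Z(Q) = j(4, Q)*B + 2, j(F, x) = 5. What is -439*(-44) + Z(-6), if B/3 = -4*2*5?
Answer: 18718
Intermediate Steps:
B = -120 (B = 3*(-4*2*5) = 3*(-8*5) = 3*(-40) = -120)
Z(Q) = -598 (Z(Q) = 5*(-120) + 2 = -600 + 2 = -598)
-439*(-44) + Z(-6) = -439*(-44) - 598 = 19316 - 598 = 18718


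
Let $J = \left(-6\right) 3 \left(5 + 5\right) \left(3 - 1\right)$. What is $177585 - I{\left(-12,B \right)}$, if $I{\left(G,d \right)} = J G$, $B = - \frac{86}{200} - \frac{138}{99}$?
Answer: $173265$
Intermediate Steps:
$B = - \frac{6019}{3300}$ ($B = \left(-86\right) \frac{1}{200} - \frac{46}{33} = - \frac{43}{100} - \frac{46}{33} = - \frac{6019}{3300} \approx -1.8239$)
$J = -360$ ($J = - 18 \cdot 10 \cdot 2 = \left(-18\right) 20 = -360$)
$I{\left(G,d \right)} = - 360 G$
$177585 - I{\left(-12,B \right)} = 177585 - \left(-360\right) \left(-12\right) = 177585 - 4320 = 173265$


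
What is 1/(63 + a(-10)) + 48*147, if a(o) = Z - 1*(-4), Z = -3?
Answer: 451585/64 ≈ 7056.0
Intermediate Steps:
a(o) = 1 (a(o) = -3 - 1*(-4) = -3 + 4 = 1)
1/(63 + a(-10)) + 48*147 = 1/(63 + 1) + 48*147 = 1/64 + 7056 = 451585/64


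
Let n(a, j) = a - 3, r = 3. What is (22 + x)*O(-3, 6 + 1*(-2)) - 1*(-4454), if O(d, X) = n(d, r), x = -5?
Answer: 4352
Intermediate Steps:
n(a, j) = -3 + a
O(d, X) = -3 + d
(22 + x)*O(-3, 6 + 1*(-2)) - 1*(-4454) = (22 - 5)*(-3 - 3) - 1*(-4454) = 17*(-6) + 4454 = -102 + 4454 = 4352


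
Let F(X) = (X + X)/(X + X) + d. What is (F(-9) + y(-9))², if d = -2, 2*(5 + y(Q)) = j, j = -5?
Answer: 289/4 ≈ 72.250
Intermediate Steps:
y(Q) = -15/2 (y(Q) = -5 + (½)*(-5) = -5 - 5/2 = -15/2)
F(X) = -1 (F(X) = (X + X)/(X + X) - 2 = (2*X)/((2*X)) - 2 = (2*X)*(1/(2*X)) - 2 = 1 - 2 = -1)
(F(-9) + y(-9))² = (-1 - 15/2)² = (-17/2)² = 289/4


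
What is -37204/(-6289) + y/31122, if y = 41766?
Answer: 12460783/1716897 ≈ 7.2577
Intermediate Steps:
-37204/(-6289) + y/31122 = -37204/(-6289) + 41766/31122 = -37204*(-1/6289) + 41766*(1/31122) = 37204/6289 + 6961/5187 = 12460783/1716897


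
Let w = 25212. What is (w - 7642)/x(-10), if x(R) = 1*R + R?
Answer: -1757/2 ≈ -878.50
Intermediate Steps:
x(R) = 2*R (x(R) = R + R = 2*R)
(w - 7642)/x(-10) = (25212 - 7642)/((2*(-10))) = 17570/(-20) = 17570*(-1/20) = -1757/2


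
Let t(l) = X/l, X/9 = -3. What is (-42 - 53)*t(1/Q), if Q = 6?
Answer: 15390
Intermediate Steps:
X = -27 (X = 9*(-3) = -27)
t(l) = -27/l
(-42 - 53)*t(1/Q) = (-42 - 53)*(-27/(1/6)) = -(-2565)/⅙ = -(-2565)*6 = -95*(-162) = 15390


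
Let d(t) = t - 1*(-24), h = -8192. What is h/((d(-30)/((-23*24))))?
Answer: -753664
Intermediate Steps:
d(t) = 24 + t (d(t) = t + 24 = 24 + t)
h/((d(-30)/((-23*24)))) = -8192*(-552/(24 - 30)) = -8192/((-6/(-552))) = -8192/((-6*(-1/552))) = -8192/1/92 = -8192*92 = -753664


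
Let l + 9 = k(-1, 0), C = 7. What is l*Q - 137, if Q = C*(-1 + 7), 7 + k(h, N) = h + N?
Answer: -851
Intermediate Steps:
k(h, N) = -7 + N + h (k(h, N) = -7 + (h + N) = -7 + (N + h) = -7 + N + h)
l = -17 (l = -9 + (-7 + 0 - 1) = -9 - 8 = -17)
Q = 42 (Q = 7*(-1 + 7) = 7*6 = 42)
l*Q - 137 = -17*42 - 137 = -714 - 137 = -851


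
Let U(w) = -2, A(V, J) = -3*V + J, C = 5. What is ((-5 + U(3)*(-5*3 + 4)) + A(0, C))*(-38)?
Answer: -836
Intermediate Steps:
A(V, J) = J - 3*V
((-5 + U(3)*(-5*3 + 4)) + A(0, C))*(-38) = ((-5 - 2*(-5*3 + 4)) + (5 - 3*0))*(-38) = ((-5 - 2*(-15 + 4)) + (5 + 0))*(-38) = ((-5 - 2*(-11)) + 5)*(-38) = ((-5 + 22) + 5)*(-38) = (17 + 5)*(-38) = 22*(-38) = -836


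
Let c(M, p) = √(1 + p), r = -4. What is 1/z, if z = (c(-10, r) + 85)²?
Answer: (85 + I*√3)⁻² ≈ 0.00013824 - 5.636e-6*I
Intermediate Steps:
z = (85 + I*√3)² (z = (√(1 - 4) + 85)² = (√(-3) + 85)² = (I*√3 + 85)² = (85 + I*√3)² ≈ 7222.0 + 294.45*I)
1/z = 1/((85 + I*√3)²) = (85 + I*√3)⁻²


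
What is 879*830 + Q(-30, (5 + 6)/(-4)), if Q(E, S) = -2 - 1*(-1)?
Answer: 729569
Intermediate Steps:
Q(E, S) = -1 (Q(E, S) = -2 + 1 = -1)
879*830 + Q(-30, (5 + 6)/(-4)) = 879*830 - 1 = 729570 - 1 = 729569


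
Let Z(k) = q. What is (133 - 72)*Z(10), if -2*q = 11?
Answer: -671/2 ≈ -335.50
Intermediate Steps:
q = -11/2 (q = -½*11 = -11/2 ≈ -5.5000)
Z(k) = -11/2
(133 - 72)*Z(10) = (133 - 72)*(-11/2) = 61*(-11/2) = -671/2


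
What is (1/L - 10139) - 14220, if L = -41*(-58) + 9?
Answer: -58144932/2387 ≈ -24359.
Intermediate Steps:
L = 2387 (L = 2378 + 9 = 2387)
(1/L - 10139) - 14220 = (1/2387 - 10139) - 14220 = -24201792/2387 - 14220 = -58144932/2387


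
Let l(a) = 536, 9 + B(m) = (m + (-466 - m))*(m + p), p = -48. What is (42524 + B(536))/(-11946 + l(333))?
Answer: 184893/11410 ≈ 16.204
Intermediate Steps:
B(m) = 22359 - 466*m (B(m) = -9 + (m + (-466 - m))*(m - 48) = -9 - 466*(-48 + m) = -9 + (22368 - 466*m) = 22359 - 466*m)
(42524 + B(536))/(-11946 + l(333)) = (42524 + (22359 - 466*536))/(-11946 + 536) = (42524 + (22359 - 249776))/(-11410) = (42524 - 227417)*(-1/11410) = -184893*(-1/11410) = 184893/11410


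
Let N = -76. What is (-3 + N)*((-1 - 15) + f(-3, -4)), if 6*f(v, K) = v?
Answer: 2607/2 ≈ 1303.5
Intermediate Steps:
f(v, K) = v/6
(-3 + N)*((-1 - 15) + f(-3, -4)) = (-3 - 76)*((-1 - 15) + (⅙)*(-3)) = -79*(-16 - ½) = -79*(-33/2) = 2607/2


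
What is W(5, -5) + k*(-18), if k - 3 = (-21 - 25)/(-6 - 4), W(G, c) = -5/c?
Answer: -679/5 ≈ -135.80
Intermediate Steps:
k = 38/5 (k = 3 + (-21 - 25)/(-6 - 4) = 3 - 46/(-10) = 3 - 46*(-1/10) = 3 + 23/5 = 38/5 ≈ 7.6000)
W(5, -5) + k*(-18) = -5/(-5) + (38/5)*(-18) = -5*(-1/5) - 684/5 = 1 - 684/5 = -679/5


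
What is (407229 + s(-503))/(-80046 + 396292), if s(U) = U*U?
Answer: 330119/158123 ≈ 2.0877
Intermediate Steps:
s(U) = U²
(407229 + s(-503))/(-80046 + 396292) = (407229 + (-503)²)/(-80046 + 396292) = (407229 + 253009)/316246 = 660238*(1/316246) = 330119/158123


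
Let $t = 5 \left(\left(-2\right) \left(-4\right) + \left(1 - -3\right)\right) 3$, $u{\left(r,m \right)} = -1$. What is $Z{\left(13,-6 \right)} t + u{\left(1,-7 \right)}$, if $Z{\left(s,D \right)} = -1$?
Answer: $-181$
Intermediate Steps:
$t = 180$ ($t = 5 \left(8 + \left(1 + 3\right)\right) 3 = 5 \left(8 + 4\right) 3 = 5 \cdot 12 \cdot 3 = 60 \cdot 3 = 180$)
$Z{\left(13,-6 \right)} t + u{\left(1,-7 \right)} = \left(-1\right) 180 - 1 = -180 - 1 = -181$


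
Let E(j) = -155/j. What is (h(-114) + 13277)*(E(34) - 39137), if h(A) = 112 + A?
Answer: -17666542575/34 ≈ -5.1960e+8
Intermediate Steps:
(h(-114) + 13277)*(E(34) - 39137) = ((112 - 114) + 13277)*(-155/34 - 39137) = (-2 + 13277)*(-155*1/34 - 39137) = 13275*(-155/34 - 39137) = 13275*(-1330813/34) = -17666542575/34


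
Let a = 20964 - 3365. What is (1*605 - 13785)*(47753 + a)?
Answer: -861339360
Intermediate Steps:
a = 17599
(1*605 - 13785)*(47753 + a) = (1*605 - 13785)*(47753 + 17599) = (605 - 13785)*65352 = -13180*65352 = -861339360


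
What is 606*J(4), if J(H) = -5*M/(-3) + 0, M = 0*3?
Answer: 0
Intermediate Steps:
M = 0
J(H) = 0 (J(H) = -0/(-3) + 0 = -0*(-1)/3 + 0 = -5*0 + 0 = 0 + 0 = 0)
606*J(4) = 606*0 = 0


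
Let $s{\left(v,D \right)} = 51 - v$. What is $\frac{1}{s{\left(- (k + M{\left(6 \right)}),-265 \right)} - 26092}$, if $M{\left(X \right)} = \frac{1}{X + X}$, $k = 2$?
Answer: $- \frac{12}{312467} \approx -3.8404 \cdot 10^{-5}$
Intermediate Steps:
$M{\left(X \right)} = \frac{1}{2 X}$
$\frac{1}{s{\left(- (k + M{\left(6 \right)}),-265 \right)} - 26092} = \frac{1}{\left(51 - - (2 + \frac{1}{2 \cdot 6})\right) - 26092} = \frac{1}{\left(51 - - (2 + \frac{1}{2} \cdot \frac{1}{6})\right) - 26092} = \frac{1}{\left(51 - - (2 + \frac{1}{12})\right) - 26092} = \frac{1}{\left(51 - \left(-1\right) \frac{25}{12}\right) - 26092} = \frac{1}{\left(51 - - \frac{25}{12}\right) - 26092} = \frac{1}{\left(51 + \frac{25}{12}\right) - 26092} = \frac{1}{\frac{637}{12} - 26092} = \frac{1}{- \frac{312467}{12}} = - \frac{12}{312467}$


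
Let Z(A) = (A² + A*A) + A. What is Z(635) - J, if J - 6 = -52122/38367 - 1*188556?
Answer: 1819027627/1827 ≈ 9.9564e+5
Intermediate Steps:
J = -344483332/1827 (J = 6 + (-52122/38367 - 1*188556) = 6 + (-52122*1/38367 - 188556) = 6 + (-2482/1827 - 188556) = 6 - 344494294/1827 = -344483332/1827 ≈ -1.8855e+5)
Z(A) = A + 2*A² (Z(A) = (A² + A²) + A = 2*A² + A = A + 2*A²)
Z(635) - J = 635*(1 + 2*635) - 1*(-344483332/1827) = 635*(1 + 1270) + 344483332/1827 = 635*1271 + 344483332/1827 = 807085 + 344483332/1827 = 1819027627/1827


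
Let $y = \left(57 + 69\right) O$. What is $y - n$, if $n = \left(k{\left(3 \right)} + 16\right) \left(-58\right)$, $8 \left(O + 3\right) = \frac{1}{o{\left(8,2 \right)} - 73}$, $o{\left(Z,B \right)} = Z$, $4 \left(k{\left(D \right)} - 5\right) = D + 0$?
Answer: $\frac{229647}{260} \approx 883.26$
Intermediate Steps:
$k{\left(D \right)} = 5 + \frac{D}{4}$ ($k{\left(D \right)} = 5 + \frac{D + 0}{4} = 5 + \frac{D}{4}$)
$O = - \frac{1561}{520}$ ($O = -3 + \frac{1}{8 \left(8 - 73\right)} = -3 + \frac{1}{8 \left(-65\right)} = -3 + \frac{1}{8} \left(- \frac{1}{65}\right) = -3 - \frac{1}{520} = - \frac{1561}{520} \approx -3.0019$)
$n = - \frac{2523}{2}$ ($n = \left(\left(5 + \frac{1}{4} \cdot 3\right) + 16\right) \left(-58\right) = \left(\left(5 + \frac{3}{4}\right) + 16\right) \left(-58\right) = \left(\frac{23}{4} + 16\right) \left(-58\right) = \frac{87}{4} \left(-58\right) = - \frac{2523}{2} \approx -1261.5$)
$y = - \frac{98343}{260}$ ($y = \left(57 + 69\right) \left(- \frac{1561}{520}\right) = 126 \left(- \frac{1561}{520}\right) = - \frac{98343}{260} \approx -378.24$)
$y - n = - \frac{98343}{260} - - \frac{2523}{2} = - \frac{98343}{260} + \frac{2523}{2} = \frac{229647}{260}$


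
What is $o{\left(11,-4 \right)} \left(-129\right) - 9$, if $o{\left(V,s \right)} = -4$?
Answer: $507$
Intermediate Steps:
$o{\left(11,-4 \right)} \left(-129\right) - 9 = \left(-4\right) \left(-129\right) - 9 = 516 - 9 = 507$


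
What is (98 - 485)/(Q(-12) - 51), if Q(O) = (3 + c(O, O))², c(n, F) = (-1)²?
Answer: 387/35 ≈ 11.057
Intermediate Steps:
c(n, F) = 1
Q(O) = 16 (Q(O) = (3 + 1)² = 4² = 16)
(98 - 485)/(Q(-12) - 51) = (98 - 485)/(16 - 51) = -387/(-35) = -387*(-1/35) = 387/35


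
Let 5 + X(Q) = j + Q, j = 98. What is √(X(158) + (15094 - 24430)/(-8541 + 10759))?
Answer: √303523319/1109 ≈ 15.710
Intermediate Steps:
X(Q) = 93 + Q (X(Q) = -5 + (98 + Q) = 93 + Q)
√(X(158) + (15094 - 24430)/(-8541 + 10759)) = √((93 + 158) + (15094 - 24430)/(-8541 + 10759)) = √(251 - 9336/2218) = √(251 - 9336*1/2218) = √(251 - 4668/1109) = √(273691/1109) = √303523319/1109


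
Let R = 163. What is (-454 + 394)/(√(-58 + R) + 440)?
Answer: -5280/38699 + 12*√105/38699 ≈ -0.13326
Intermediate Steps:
(-454 + 394)/(√(-58 + R) + 440) = (-454 + 394)/(√(-58 + 163) + 440) = -60/(√105 + 440) = -60/(440 + √105)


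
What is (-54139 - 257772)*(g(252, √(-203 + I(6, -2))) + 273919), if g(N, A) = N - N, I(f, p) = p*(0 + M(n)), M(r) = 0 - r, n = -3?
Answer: -85438349209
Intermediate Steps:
M(r) = -r
I(f, p) = 3*p (I(f, p) = p*(0 - 1*(-3)) = p*(0 + 3) = p*3 = 3*p)
g(N, A) = 0
(-54139 - 257772)*(g(252, √(-203 + I(6, -2))) + 273919) = (-54139 - 257772)*(0 + 273919) = -311911*273919 = -85438349209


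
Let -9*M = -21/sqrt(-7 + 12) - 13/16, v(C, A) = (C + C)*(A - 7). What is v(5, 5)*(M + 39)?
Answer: -28145/36 - 28*sqrt(5)/3 ≈ -802.68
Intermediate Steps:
v(C, A) = 2*C*(-7 + A) (v(C, A) = (2*C)*(-7 + A) = 2*C*(-7 + A))
M = 13/144 + 7*sqrt(5)/15 (M = -(-21/sqrt(-7 + 12) - 13/16)/9 = -(-21*sqrt(5)/5 - 13*1/16)/9 = -(-21*sqrt(5)/5 - 13/16)/9 = -(-13/16 - 21*sqrt(5)/5)/9 = 13/144 + 7*sqrt(5)/15 ≈ 1.1338)
v(5, 5)*(M + 39) = (2*5*(-7 + 5))*((13/144 + 7*sqrt(5)/15) + 39) = (2*5*(-2))*(5629/144 + 7*sqrt(5)/15) = -20*(5629/144 + 7*sqrt(5)/15) = -28145/36 - 28*sqrt(5)/3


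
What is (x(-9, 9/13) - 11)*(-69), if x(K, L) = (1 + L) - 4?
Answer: 11937/13 ≈ 918.23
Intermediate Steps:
x(K, L) = -3 + L
(x(-9, 9/13) - 11)*(-69) = ((-3 + 9/13) - 11)*(-69) = (-30/13 - 11)*(-69) = -173/13*(-69) = 11937/13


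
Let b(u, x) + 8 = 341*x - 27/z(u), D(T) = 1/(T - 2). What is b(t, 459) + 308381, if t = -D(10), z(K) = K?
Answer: 465108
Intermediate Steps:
D(T) = 1/(-2 + T)
t = -⅛ (t = -1/(-2 + 10) = -1/8 = -1*⅛ = -⅛ ≈ -0.12500)
b(u, x) = -8 - 27/u + 341*x (b(u, x) = -8 + (341*x - 27/u) = -8 + (-27/u + 341*x) = -8 - 27/u + 341*x)
b(t, 459) + 308381 = (-8 - 27/(-⅛) + 341*459) + 308381 = (-8 - 27*(-8) + 156519) + 308381 = (-8 + 216 + 156519) + 308381 = 156727 + 308381 = 465108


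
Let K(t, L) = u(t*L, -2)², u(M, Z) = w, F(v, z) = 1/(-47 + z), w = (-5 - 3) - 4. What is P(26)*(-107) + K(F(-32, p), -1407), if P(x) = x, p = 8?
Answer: -2638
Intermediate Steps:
w = -12 (w = -8 - 4 = -12)
u(M, Z) = -12
K(t, L) = 144 (K(t, L) = (-12)² = 144)
P(26)*(-107) + K(F(-32, p), -1407) = 26*(-107) + 144 = -2782 + 144 = -2638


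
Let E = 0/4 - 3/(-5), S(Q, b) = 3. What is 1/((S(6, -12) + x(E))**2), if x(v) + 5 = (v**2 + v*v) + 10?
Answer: 625/47524 ≈ 0.013151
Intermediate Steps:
E = 3/5 (E = 0*(1/4) - 3*(-1/5) = 0 + 3/5 = 3/5 ≈ 0.60000)
x(v) = 5 + 2*v**2 (x(v) = -5 + ((v**2 + v*v) + 10) = -5 + ((v**2 + v**2) + 10) = -5 + (2*v**2 + 10) = -5 + (10 + 2*v**2) = 5 + 2*v**2)
1/((S(6, -12) + x(E))**2) = 1/((3 + (5 + 2*(3/5)**2))**2) = 1/((3 + (5 + 2*(9/25)))**2) = 1/((3 + (5 + 18/25))**2) = 1/((3 + 143/25)**2) = 1/((218/25)**2) = 1/(47524/625) = 625/47524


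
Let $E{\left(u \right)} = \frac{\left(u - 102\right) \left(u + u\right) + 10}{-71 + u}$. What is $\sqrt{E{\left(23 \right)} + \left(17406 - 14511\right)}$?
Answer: $\frac{\sqrt{11882}}{2} \approx 54.502$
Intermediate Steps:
$E{\left(u \right)} = \frac{10 + 2 u \left(-102 + u\right)}{-71 + u}$ ($E{\left(u \right)} = \frac{\left(-102 + u\right) 2 u + 10}{-71 + u} = \frac{2 u \left(-102 + u\right) + 10}{-71 + u} = \frac{10 + 2 u \left(-102 + u\right)}{-71 + u}$)
$\sqrt{E{\left(23 \right)} + \left(17406 - 14511\right)} = \sqrt{\frac{2 \left(5 + 23^{2} - 2346\right)}{-71 + 23} + \left(17406 - 14511\right)} = \sqrt{\frac{2 \left(5 + 529 - 2346\right)}{-48} + 2895} = \sqrt{2 \left(- \frac{1}{48}\right) \left(-1812\right) + 2895} = \sqrt{\frac{151}{2} + 2895} = \sqrt{\frac{5941}{2}} = \frac{\sqrt{11882}}{2}$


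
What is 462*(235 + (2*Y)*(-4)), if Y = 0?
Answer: 108570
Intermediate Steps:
462*(235 + (2*Y)*(-4)) = 462*(235 + (2*0)*(-4)) = 462*(235 + 0*(-4)) = 462*(235 + 0) = 462*235 = 108570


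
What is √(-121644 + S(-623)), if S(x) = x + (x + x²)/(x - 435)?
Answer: 2*I*√16218249/23 ≈ 350.19*I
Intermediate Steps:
S(x) = x + (x + x²)/(-435 + x)
√(-121644 + S(-623)) = √(-121644 + 2*(-623)*(-217 - 623)/(-435 - 623)) = √(-121644 + 2*(-623)*(-840)/(-1058)) = √(-121644 + 2*(-623)*(-1/1058)*(-840)) = √(-121644 - 523320/529) = √(-64872996/529) = 2*I*√16218249/23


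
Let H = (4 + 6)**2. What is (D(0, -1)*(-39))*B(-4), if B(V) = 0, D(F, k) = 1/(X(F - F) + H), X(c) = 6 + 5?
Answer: 0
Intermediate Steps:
X(c) = 11
H = 100 (H = 10**2 = 100)
D(F, k) = 1/111 (D(F, k) = 1/(11 + 100) = 1/111)
(D(0, -1)*(-39))*B(-4) = ((1/111)*(-39))*0 = -13/37*0 = 0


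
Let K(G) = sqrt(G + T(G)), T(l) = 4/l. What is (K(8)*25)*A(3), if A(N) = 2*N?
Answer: 75*sqrt(34) ≈ 437.32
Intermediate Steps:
K(G) = sqrt(G + 4/G)
(K(8)*25)*A(3) = (sqrt(8 + 4/8)*25)*(2*3) = (sqrt(8 + 4*(1/8))*25)*6 = (sqrt(8 + 1/2)*25)*6 = (sqrt(17/2)*25)*6 = ((sqrt(34)/2)*25)*6 = (25*sqrt(34)/2)*6 = 75*sqrt(34)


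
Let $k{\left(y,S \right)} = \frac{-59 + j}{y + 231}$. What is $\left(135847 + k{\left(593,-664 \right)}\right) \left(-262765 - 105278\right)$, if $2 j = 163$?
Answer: $- \frac{82395958231743}{1648} \approx -4.9998 \cdot 10^{10}$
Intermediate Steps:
$j = \frac{163}{2}$ ($j = \frac{1}{2} \cdot 163 = \frac{163}{2} \approx 81.5$)
$k{\left(y,S \right)} = \frac{45}{2 \left(231 + y\right)}$ ($k{\left(y,S \right)} = \frac{-59 + \frac{163}{2}}{y + 231} = \frac{45}{2 \left(231 + y\right)}$)
$\left(135847 + k{\left(593,-664 \right)}\right) \left(-262765 - 105278\right) = \left(135847 + \frac{45}{2 \left(231 + 593\right)}\right) \left(-262765 - 105278\right) = \left(135847 + \frac{45}{2 \cdot 824}\right) \left(-368043\right) = \left(135847 + \frac{45}{2} \cdot \frac{1}{824}\right) \left(-368043\right) = \left(135847 + \frac{45}{1648}\right) \left(-368043\right) = \frac{223875901}{1648} \left(-368043\right) = - \frac{82395958231743}{1648}$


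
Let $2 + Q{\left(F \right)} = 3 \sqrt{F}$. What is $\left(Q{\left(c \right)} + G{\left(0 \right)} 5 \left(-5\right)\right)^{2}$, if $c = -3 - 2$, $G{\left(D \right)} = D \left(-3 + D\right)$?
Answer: $\left(2 - 3 i \sqrt{5}\right)^{2} \approx -41.0 - 26.833 i$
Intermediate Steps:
$c = -5$
$Q{\left(F \right)} = -2 + 3 \sqrt{F}$
$\left(Q{\left(c \right)} + G{\left(0 \right)} 5 \left(-5\right)\right)^{2} = \left(\left(-2 + 3 \sqrt{-5}\right) + 0 \left(-3 + 0\right) 5 \left(-5\right)\right)^{2} = \left(\left(-2 + 3 i \sqrt{5}\right) + 0 \left(-3\right) \left(-25\right)\right)^{2} = \left(\left(-2 + 3 i \sqrt{5}\right) + 0 \left(-25\right)\right)^{2} = \left(\left(-2 + 3 i \sqrt{5}\right) + 0\right)^{2} = \left(-2 + 3 i \sqrt{5}\right)^{2}$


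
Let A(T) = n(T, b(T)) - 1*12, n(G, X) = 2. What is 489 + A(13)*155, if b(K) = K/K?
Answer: -1061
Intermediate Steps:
b(K) = 1
A(T) = -10 (A(T) = 2 - 1*12 = 2 - 12 = -10)
489 + A(13)*155 = 489 - 10*155 = 489 - 1550 = -1061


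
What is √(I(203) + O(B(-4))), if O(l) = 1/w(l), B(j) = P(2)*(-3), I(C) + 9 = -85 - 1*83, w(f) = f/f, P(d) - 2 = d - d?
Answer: 4*I*√11 ≈ 13.266*I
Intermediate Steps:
P(d) = 2 (P(d) = 2 + (d - d) = 2 + 0 = 2)
w(f) = 1
I(C) = -177 (I(C) = -9 + (-85 - 1*83) = -9 + (-85 - 83) = -9 - 168 = -177)
B(j) = -6 (B(j) = 2*(-3) = -6)
O(l) = 1 (O(l) = 1/1 = 1)
√(I(203) + O(B(-4))) = √(-177 + 1) = √(-176) = 4*I*√11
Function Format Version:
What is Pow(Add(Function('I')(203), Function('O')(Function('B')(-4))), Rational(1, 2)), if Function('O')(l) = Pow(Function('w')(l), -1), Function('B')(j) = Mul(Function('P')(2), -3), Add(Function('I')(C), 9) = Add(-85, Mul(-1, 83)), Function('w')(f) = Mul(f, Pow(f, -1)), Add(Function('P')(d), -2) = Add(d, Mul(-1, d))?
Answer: Mul(4, I, Pow(11, Rational(1, 2))) ≈ Mul(13.266, I)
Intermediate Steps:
Function('P')(d) = 2 (Function('P')(d) = Add(2, Add(d, Mul(-1, d))) = Add(2, 0) = 2)
Function('w')(f) = 1
Function('I')(C) = -177 (Function('I')(C) = Add(-9, Add(-85, Mul(-1, 83))) = Add(-9, Add(-85, -83)) = Add(-9, -168) = -177)
Function('B')(j) = -6 (Function('B')(j) = Mul(2, -3) = -6)
Function('O')(l) = 1 (Function('O')(l) = Pow(1, -1) = 1)
Pow(Add(Function('I')(203), Function('O')(Function('B')(-4))), Rational(1, 2)) = Pow(Add(-177, 1), Rational(1, 2)) = Pow(-176, Rational(1, 2)) = Mul(4, I, Pow(11, Rational(1, 2)))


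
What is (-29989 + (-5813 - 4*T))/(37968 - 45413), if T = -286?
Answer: 34658/7445 ≈ 4.6552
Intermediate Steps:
(-29989 + (-5813 - 4*T))/(37968 - 45413) = (-29989 + (-5813 - 4*(-286)))/(37968 - 45413) = (-29989 + (-5813 + 1144))/(-7445) = (-29989 - 4669)*(-1/7445) = -34658*(-1/7445) = 34658/7445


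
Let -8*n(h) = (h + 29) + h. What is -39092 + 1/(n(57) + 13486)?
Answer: -4211967532/107745 ≈ -39092.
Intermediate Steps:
n(h) = -29/8 - h/4 (n(h) = -((h + 29) + h)/8 = -((29 + h) + h)/8 = -(29 + 2*h)/8 = -29/8 - h/4)
-39092 + 1/(n(57) + 13486) = -39092 + 1/((-29/8 - 1/4*57) + 13486) = -39092 + 1/((-29/8 - 57/4) + 13486) = -39092 + 1/(-143/8 + 13486) = -39092 + 1/(107745/8) = -39092 + 8/107745 = -4211967532/107745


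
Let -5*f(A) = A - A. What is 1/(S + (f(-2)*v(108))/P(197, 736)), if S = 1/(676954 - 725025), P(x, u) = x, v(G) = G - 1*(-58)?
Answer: -48071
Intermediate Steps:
v(G) = 58 + G (v(G) = G + 58 = 58 + G)
f(A) = 0 (f(A) = -(A - A)/5 = -1/5*0 = 0)
S = -1/48071 (S = 1/(-48071) = -1/48071 ≈ -2.0803e-5)
1/(S + (f(-2)*v(108))/P(197, 736)) = 1/(-1/48071 + (0*(58 + 108))/197) = 1/(-1/48071 + (0*166)*(1/197)) = 1/(-1/48071 + 0*(1/197)) = 1/(-1/48071 + 0) = 1/(-1/48071) = -48071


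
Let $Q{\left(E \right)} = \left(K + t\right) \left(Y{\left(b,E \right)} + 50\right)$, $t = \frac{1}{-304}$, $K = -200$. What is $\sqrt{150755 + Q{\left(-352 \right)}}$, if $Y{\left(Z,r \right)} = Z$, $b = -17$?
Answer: $\frac{\sqrt{832638653}}{76} \approx 379.68$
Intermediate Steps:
$t = - \frac{1}{304} \approx -0.0032895$
$Q{\left(E \right)} = - \frac{2006433}{304}$ ($Q{\left(E \right)} = \left(-200 - \frac{1}{304}\right) \left(-17 + 50\right) = \left(- \frac{60801}{304}\right) 33 = - \frac{2006433}{304}$)
$\sqrt{150755 + Q{\left(-352 \right)}} = \sqrt{150755 - \frac{2006433}{304}} = \sqrt{\frac{43823087}{304}} = \frac{\sqrt{832638653}}{76}$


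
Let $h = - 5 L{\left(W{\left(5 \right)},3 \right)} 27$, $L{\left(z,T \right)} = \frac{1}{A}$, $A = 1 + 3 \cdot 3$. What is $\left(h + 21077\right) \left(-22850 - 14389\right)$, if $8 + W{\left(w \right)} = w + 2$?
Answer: $- \frac{1568767353}{2} \approx -7.8438 \cdot 10^{8}$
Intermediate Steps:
$W{\left(w \right)} = -6 + w$ ($W{\left(w \right)} = -8 + \left(w + 2\right) = -8 + \left(2 + w\right) = -6 + w$)
$A = 10$ ($A = 1 + 9 = 10$)
$L{\left(z,T \right)} = \frac{1}{10}$
$h = - \frac{27}{2}$ ($h = \left(-5\right) \frac{1}{10} \cdot 27 = \left(- \frac{1}{2}\right) 27 = - \frac{27}{2} \approx -13.5$)
$\left(h + 21077\right) \left(-22850 - 14389\right) = \left(- \frac{27}{2} + 21077\right) \left(-22850 - 14389\right) = \frac{42127}{2} \left(-37239\right) = - \frac{1568767353}{2}$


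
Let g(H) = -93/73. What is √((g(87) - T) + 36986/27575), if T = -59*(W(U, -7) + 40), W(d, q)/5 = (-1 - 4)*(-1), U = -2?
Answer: 2*√155399548887983/402595 ≈ 61.928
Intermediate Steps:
W(d, q) = 25 (W(d, q) = 5*((-1 - 4)*(-1)) = 5*(-5*(-1)) = 5*5 = 25)
g(H) = -93/73 (g(H) = -93*1/73 = -93/73)
T = -3835 (T = -59*(25 + 40) = -59*65 = -3835)
√((g(87) - T) + 36986/27575) = √((-93/73 - 1*(-3835)) + 36986/27575) = √((-93/73 + 3835) + 36986*(1/27575)) = √(279862/73 + 36986/27575) = √(7719894628/2012975) = 2*√155399548887983/402595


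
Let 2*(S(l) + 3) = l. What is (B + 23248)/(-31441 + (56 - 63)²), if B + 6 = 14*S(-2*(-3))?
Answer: -11621/15696 ≈ -0.74038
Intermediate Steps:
S(l) = -3 + l/2
B = -6 (B = -6 + 14*(-3 + (-2*(-3))/2) = -6 + 14*(-3 + (½)*6) = -6 + 14*(-3 + 3) = -6 + 14*0 = -6 + 0 = -6)
(B + 23248)/(-31441 + (56 - 63)²) = (-6 + 23248)/(-31441 + (56 - 63)²) = 23242/(-31441 + (-7)²) = 23242/(-31441 + 49) = 23242/(-31392) = 23242*(-1/31392) = -11621/15696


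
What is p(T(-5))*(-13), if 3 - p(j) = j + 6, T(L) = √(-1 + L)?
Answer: 39 + 13*I*√6 ≈ 39.0 + 31.843*I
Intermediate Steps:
p(j) = -3 - j (p(j) = 3 - (j + 6) = 3 - (6 + j) = 3 + (-6 - j) = -3 - j)
p(T(-5))*(-13) = (-3 - √(-1 - 5))*(-13) = (-3 - √(-6))*(-13) = (-3 - I*√6)*(-13) = 39 + 13*I*√6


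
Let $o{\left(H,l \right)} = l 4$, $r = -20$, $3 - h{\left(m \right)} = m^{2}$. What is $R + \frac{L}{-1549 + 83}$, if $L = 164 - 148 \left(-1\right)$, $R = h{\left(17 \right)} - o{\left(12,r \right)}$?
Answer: $- \frac{151154}{733} \approx -206.21$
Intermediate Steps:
$h{\left(m \right)} = 3 - m^{2}$
$o{\left(H,l \right)} = 4 l$
$R = -206$ ($R = \left(3 - 17^{2}\right) - 4 \left(-20\right) = \left(3 - 289\right) - -80 = \left(3 - 289\right) + 80 = -286 + 80 = -206$)
$L = 312$ ($L = 164 - -148 = 164 + 148 = 312$)
$R + \frac{L}{-1549 + 83} = -206 + \frac{1}{-1549 + 83} \cdot 312 = -206 + \frac{1}{-1466} \cdot 312 = -206 - \frac{156}{733} = - \frac{151154}{733}$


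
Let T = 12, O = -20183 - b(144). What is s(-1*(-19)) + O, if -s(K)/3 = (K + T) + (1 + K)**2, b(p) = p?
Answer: -21620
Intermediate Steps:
O = -20327 (O = -20183 - 1*144 = -20183 - 144 = -20327)
s(K) = -36 - 3*K - 3*(1 + K)**2 (s(K) = -3*((K + 12) + (1 + K)**2) = -3*((12 + K) + (1 + K)**2) = -3*(12 + K + (1 + K)**2) = -36 - 3*K - 3*(1 + K)**2)
s(-1*(-19)) + O = (-36 - (-3)*(-19) - 3*(1 - 1*(-19))**2) - 20327 = (-36 - 3*19 - 3*(1 + 19)**2) - 20327 = (-36 - 57 - 3*20**2) - 20327 = (-36 - 57 - 3*400) - 20327 = (-36 - 57 - 1200) - 20327 = -1293 - 20327 = -21620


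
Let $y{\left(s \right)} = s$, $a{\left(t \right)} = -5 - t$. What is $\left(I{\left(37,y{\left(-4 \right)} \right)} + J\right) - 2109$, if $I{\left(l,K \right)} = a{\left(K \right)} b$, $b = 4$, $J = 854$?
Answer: $-1259$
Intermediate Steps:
$I{\left(l,K \right)} = -20 - 4 K$ ($I{\left(l,K \right)} = \left(-5 - K\right) 4 = -20 - 4 K$)
$\left(I{\left(37,y{\left(-4 \right)} \right)} + J\right) - 2109 = \left(\left(-20 - -16\right) + 854\right) - 2109 = \left(\left(-20 + 16\right) + 854\right) - 2109 = \left(-4 + 854\right) - 2109 = 850 - 2109 = -1259$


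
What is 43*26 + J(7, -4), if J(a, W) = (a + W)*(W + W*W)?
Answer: 1154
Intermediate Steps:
J(a, W) = (W + a)*(W + W**2)
43*26 + J(7, -4) = 43*26 - 4*(-4 + 7 + (-4)**2 - 4*7) = 1118 - 4*(-4 + 7 + 16 - 28) = 1118 - 4*(-9) = 1118 + 36 = 1154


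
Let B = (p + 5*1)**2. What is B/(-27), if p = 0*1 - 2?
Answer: -1/3 ≈ -0.33333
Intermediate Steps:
p = -2 (p = 0 - 2 = -2)
B = 9 (B = (-2 + 5*1)**2 = (-2 + 5)**2 = 3**2 = 9)
B/(-27) = 9/(-27) = 9*(-1/27) = -1/3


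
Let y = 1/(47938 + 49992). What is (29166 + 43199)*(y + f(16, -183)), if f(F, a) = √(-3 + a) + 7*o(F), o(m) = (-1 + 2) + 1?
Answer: 19842786933/19586 + 72365*I*√186 ≈ 1.0131e+6 + 9.8693e+5*I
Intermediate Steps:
o(m) = 2 (o(m) = 1 + 1 = 2)
y = 1/97930 ≈ 1.0211e-5
f(F, a) = 14 + √(-3 + a) (f(F, a) = √(-3 + a) + 7*2 = √(-3 + a) + 14 = 14 + √(-3 + a))
(29166 + 43199)*(y + f(16, -183)) = (29166 + 43199)*(1/97930 + (14 + √(-3 - 183))) = 72365*(1/97930 + (14 + √(-186))) = 72365*(1/97930 + (14 + I*√186)) = 72365*(1371021/97930 + I*√186) = 19842786933/19586 + 72365*I*√186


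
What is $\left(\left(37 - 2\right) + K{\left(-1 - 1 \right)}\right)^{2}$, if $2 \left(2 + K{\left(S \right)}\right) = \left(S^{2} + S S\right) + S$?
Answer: $1296$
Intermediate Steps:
$K{\left(S \right)} = -2 + S^{2} + \frac{S}{2}$ ($K{\left(S \right)} = -2 + \frac{\left(S^{2} + S S\right) + S}{2} = -2 + \frac{\left(S^{2} + S^{2}\right) + S}{2} = -2 + \frac{2 S^{2} + S}{2} = -2 + \frac{S + 2 S^{2}}{2} = -2 + \left(S^{2} + \frac{S}{2}\right) = -2 + S^{2} + \frac{S}{2}$)
$\left(\left(37 - 2\right) + K{\left(-1 - 1 \right)}\right)^{2} = \left(\left(37 - 2\right) + \left(-2 + \left(-1 - 1\right)^{2} + \frac{-1 - 1}{2}\right)\right)^{2} = \left(35 + \left(-2 + \left(-2\right)^{2} + \frac{1}{2} \left(-2\right)\right)\right)^{2} = \left(35 - -1\right)^{2} = \left(35 + 1\right)^{2} = 36^{2} = 1296$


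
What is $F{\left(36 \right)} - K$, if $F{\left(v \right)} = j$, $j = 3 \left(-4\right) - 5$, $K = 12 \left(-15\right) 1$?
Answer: $163$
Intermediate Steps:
$K = -180$ ($K = \left(-180\right) 1 = -180$)
$j = -17$ ($j = -12 - 5 = -17$)
$F{\left(v \right)} = -17$
$F{\left(36 \right)} - K = -17 - -180 = -17 + 180 = 163$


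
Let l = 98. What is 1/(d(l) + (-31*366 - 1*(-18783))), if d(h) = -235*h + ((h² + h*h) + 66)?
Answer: 1/3681 ≈ 0.00027167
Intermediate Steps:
d(h) = 66 - 235*h + 2*h² (d(h) = -235*h + ((h² + h²) + 66) = -235*h + (2*h² + 66) = -235*h + (66 + 2*h²) = 66 - 235*h + 2*h²)
1/(d(l) + (-31*366 - 1*(-18783))) = 1/((66 - 235*98 + 2*98²) + (-31*366 - 1*(-18783))) = 1/((66 - 23030 + 2*9604) + (-11346 + 18783)) = 1/((66 - 23030 + 19208) + 7437) = 1/(-3756 + 7437) = 1/3681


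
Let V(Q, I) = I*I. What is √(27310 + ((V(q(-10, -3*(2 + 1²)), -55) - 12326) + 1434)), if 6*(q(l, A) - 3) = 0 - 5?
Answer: √19443 ≈ 139.44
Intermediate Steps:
q(l, A) = 13/6 (q(l, A) = 3 + (0 - 5)/6 = 3 + (⅙)*(-5) = 3 - ⅚ = 13/6)
V(Q, I) = I²
√(27310 + ((V(q(-10, -3*(2 + 1²)), -55) - 12326) + 1434)) = √(27310 + (((-55)² - 12326) + 1434)) = √(27310 + ((3025 - 12326) + 1434)) = √(27310 + (-9301 + 1434)) = √(27310 - 7867) = √19443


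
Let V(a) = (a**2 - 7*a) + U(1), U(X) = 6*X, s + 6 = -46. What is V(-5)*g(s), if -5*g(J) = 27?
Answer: -1782/5 ≈ -356.40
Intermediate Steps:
s = -52 (s = -6 - 46 = -52)
g(J) = -27/5 (g(J) = -1/5*27 = -27/5)
V(a) = 6 + a**2 - 7*a (V(a) = (a**2 - 7*a) + 6*1 = (a**2 - 7*a) + 6 = 6 + a**2 - 7*a)
V(-5)*g(s) = (6 + (-5)**2 - 7*(-5))*(-27/5) = (6 + 25 + 35)*(-27/5) = 66*(-27/5) = -1782/5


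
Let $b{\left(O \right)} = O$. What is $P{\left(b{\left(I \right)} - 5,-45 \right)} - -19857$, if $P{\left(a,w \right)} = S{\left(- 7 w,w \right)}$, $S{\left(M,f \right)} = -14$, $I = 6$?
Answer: $19843$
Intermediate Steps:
$P{\left(a,w \right)} = -14$
$P{\left(b{\left(I \right)} - 5,-45 \right)} - -19857 = -14 - -19857 = -14 + 19857 = 19843$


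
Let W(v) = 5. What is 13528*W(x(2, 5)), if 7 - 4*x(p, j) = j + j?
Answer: 67640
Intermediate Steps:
x(p, j) = 7/4 - j/2 (x(p, j) = 7/4 - (j + j)/4 = 7/4 - j/2)
13528*W(x(2, 5)) = 13528*5 = 67640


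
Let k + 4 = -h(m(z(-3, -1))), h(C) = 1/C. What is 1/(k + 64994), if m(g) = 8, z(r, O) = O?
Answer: 8/519919 ≈ 1.5387e-5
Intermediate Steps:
k = -33/8 (k = -4 - 1/8 = -4 - 1*⅛ = -4 - ⅛ = -33/8 ≈ -4.1250)
1/(k + 64994) = 1/(-33/8 + 64994) = 1/(519919/8) = 8/519919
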